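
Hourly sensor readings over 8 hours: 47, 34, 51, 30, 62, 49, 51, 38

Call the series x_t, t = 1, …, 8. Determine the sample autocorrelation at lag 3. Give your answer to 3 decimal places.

-0.519

Mean x̄ = (47 + 34 + 51 + 30 + 62 + 49 + 51 + 38)/8 = 45.2500
Deviations from mean: 1.7500, -11.2500, 5.7500, -15.2500, 16.7500, 3.7500, 5.7500, -7.2500
Σ(x_t−x̄)(x_{t+3}−x̄) = (-26.6875) + (-188.4375) + (21.5625) + (-87.6875) + (-121.4375) = -402.6875
Denominator Σ(x_t−x̄)² = 775.5000
r_3 = -402.6875 / 775.5000 = -0.519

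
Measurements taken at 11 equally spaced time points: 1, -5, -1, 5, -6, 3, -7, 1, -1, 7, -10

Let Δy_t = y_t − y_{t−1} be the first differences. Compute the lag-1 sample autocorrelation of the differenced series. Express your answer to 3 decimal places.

First differences Δy: -6, 4, 6, -11, 9, -10, 8, -2, 8, -17
Mean of differences = -1.1000
Numerator Σ(Δy_t−Δȳ)(Δy_{t+1}−Δȳ) = -491.0100
Denominator Σ(Δy_t−Δȳ)² = 798.9000
r_1(Δy) = -491.0100 / 798.9000 = -0.615

-0.615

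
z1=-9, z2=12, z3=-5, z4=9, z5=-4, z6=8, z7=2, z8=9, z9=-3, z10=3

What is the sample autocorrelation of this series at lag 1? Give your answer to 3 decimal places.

-0.751

Mean z̄ = (-9 + 12 − 5 + 9 − 4 + 8 + 2 + 9 − 3 + 3)/10 = 2.2000
Numerator Σ_{t=1}^{9}(z_t−z̄)(z_{t+1}−z̄) = -349.4400
Denominator Σ(z_t−z̄)² = 465.6000
r_1 = -349.4400 / 465.6000 = -0.751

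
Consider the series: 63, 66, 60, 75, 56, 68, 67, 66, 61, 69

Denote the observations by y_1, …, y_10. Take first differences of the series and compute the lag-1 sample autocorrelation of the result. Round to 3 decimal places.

First differences Δy: 3, -6, 15, -19, 12, -1, -1, -5, 8
Mean of differences = 0.6667
Numerator Σ(Δy_t−Δȳ)(Δy_{t+1}−Δȳ) = -664.1111
Denominator Σ(Δy_t−Δȳ)² = 862.0000
r_1(Δy) = -664.1111 / 862.0000 = -0.770

-0.770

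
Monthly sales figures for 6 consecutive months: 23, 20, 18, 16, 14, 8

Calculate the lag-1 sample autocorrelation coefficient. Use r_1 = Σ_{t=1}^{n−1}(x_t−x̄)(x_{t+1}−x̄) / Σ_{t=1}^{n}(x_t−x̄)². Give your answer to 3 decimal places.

Mean x̄ = (23 + 20 + 18 + 16 + 14 + 8)/6 = 16.5000
Deviations from mean: 6.5000, 3.5000, 1.5000, -0.5000, -2.5000, -8.5000
Numerator Σ_{t=1}^{5}(x_t−x̄)(x_{t+1}−x̄) = 49.7500
Denominator Σ(x_t−x̄)² = 135.5000
r_1 = 49.7500 / 135.5000 = 0.367

0.367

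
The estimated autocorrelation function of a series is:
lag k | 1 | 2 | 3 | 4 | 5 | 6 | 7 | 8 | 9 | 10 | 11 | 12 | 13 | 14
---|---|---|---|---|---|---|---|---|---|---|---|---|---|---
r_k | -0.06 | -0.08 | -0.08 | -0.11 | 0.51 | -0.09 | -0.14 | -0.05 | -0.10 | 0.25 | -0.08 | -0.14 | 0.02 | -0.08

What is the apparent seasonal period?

The largest autocorrelation is r_5 = 0.51, with a weaker echo at lag 10 (0.25); the remaining lags stay at or below 0.02.
The dominant spike at lag 5 indicates a seasonal period of 5.

5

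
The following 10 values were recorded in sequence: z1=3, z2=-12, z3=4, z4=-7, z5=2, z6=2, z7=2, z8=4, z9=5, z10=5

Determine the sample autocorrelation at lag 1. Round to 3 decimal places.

-0.227

Mean z̄ = (3 − 12 + 4 − 7 + 2 + 2 + 2 + 4 + 5 + 5)/10 = 0.8000
Numerator Σ_{t=1}^{9}(z_t−z̄)(z_{t+1}−z̄) = -65.6400
Denominator Σ(z_t−z̄)² = 289.6000
r_1 = -65.6400 / 289.6000 = -0.227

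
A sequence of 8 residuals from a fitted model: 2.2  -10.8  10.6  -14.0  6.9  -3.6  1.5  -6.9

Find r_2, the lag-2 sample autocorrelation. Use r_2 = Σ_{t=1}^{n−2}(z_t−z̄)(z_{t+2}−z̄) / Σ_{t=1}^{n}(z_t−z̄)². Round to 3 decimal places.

Mean z̄ = (2.2 − 10.8 + 10.6 − 14.0 + 6.9 − 3.6 + 1.5 − 6.9)/8 = -1.7625
Deviations from mean: 3.9625, -9.0375, 12.3625, -12.2375, 8.6625, -1.8375, 3.2625, -5.1375
Σ(z_t−z̄)(z_{t+2}−z̄) = (48.9864) + (110.5964) + (107.0902) + (22.4864) + (28.2614) + (9.4402) = 326.8609
Denominator Σ(z_t−z̄)² = 515.4188
r_2 = 326.8609 / 515.4188 = 0.634

0.634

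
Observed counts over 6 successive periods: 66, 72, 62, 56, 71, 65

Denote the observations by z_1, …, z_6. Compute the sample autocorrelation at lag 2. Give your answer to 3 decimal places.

Mean z̄ = (66 + 72 + 62 + 56 + 71 + 65)/6 = 65.3333
Deviations from mean: 0.6667, 6.6667, -3.3333, -9.3333, 5.6667, -0.3333
Numerator Σ_{t=1}^{4}(z_t−z̄)(z_{t+2}−z̄) = -80.2222
Denominator Σ(z_t−z̄)² = 175.3333
r_2 = -80.2222 / 175.3333 = -0.458

-0.458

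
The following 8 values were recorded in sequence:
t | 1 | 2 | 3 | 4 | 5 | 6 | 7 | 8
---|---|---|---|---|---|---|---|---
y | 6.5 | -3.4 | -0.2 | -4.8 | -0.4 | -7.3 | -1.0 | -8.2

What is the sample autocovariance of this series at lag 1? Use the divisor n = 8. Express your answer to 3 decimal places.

-5.728

Mean ȳ = (6.5 − 3.4 − 0.2 − 4.8 − 0.4 − 7.3 − 1.0 − 8.2)/8 = -2.3500
Deviations: 8.8500, -1.0500, 2.1500, -2.4500, 1.9500, -4.9500, 1.3500, -5.8500
Σ_{t=1}^{7}(y_t−ȳ)(y_{t+1}−ȳ) = -45.8275
γ_1 = -45.8275 / 8 = -5.728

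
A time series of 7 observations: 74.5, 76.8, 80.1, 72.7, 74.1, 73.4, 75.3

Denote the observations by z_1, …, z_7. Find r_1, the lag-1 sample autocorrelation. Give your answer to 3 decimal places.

Mean z̄ = (74.5 + 76.8 + 80.1 + 72.7 + 74.1 + 73.4 + 75.3)/7 = 75.2714
Deviations from mean: -0.7714, 1.5286, 4.8286, -2.5714, -1.1714, -1.8714, 0.0286
Σ(z_t−z̄)(z_{t+1}−z̄) = (-1.1792) + (7.3808) + (-12.4163) + (3.0122) + (2.1922) + (-0.0535) = -1.0637
Denominator Σ(z_t−z̄)² = 37.7343
r_1 = -1.0637 / 37.7343 = -0.028

-0.028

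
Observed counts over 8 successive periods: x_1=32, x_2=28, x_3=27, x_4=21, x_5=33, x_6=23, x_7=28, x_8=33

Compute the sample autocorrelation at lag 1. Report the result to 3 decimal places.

-0.369

Mean x̄ = (32 + 28 + 27 + 21 + 33 + 23 + 28 + 33)/8 = 28.1250
Deviations from mean: 3.8750, -0.1250, -1.1250, -7.1250, 4.8750, -5.1250, -0.1250, 4.8750
Σ(x_t−x̄)(x_{t+1}−x̄) = (-0.4844) + (0.1406) + (8.0156) + (-34.7344) + (-24.9844) + (0.6406) + (-0.6094) = -52.0156
Denominator Σ(x_t−x̄)² = 140.8750
r_1 = -52.0156 / 140.8750 = -0.369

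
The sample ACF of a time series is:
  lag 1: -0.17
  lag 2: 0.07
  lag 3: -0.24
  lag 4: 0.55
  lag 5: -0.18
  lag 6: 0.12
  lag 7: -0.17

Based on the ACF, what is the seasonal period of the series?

4

The largest autocorrelation is r_4 = 0.55; the remaining lags stay at or below 0.12.
The dominant spike at lag 4 indicates a seasonal period of 4.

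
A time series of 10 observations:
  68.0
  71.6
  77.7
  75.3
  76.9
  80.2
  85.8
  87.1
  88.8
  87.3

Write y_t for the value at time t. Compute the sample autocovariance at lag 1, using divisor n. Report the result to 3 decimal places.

31.437

Mean ȳ = (68.0 + 71.6 + 77.7 + 75.3 + 76.9 + 80.2 + 85.8 + 87.1 + 88.8 + 87.3)/10 = 79.8700
Σ_{t=1}^{9}(y_t−ȳ)(y_{t+1}−ȳ) = 314.3651
γ_1 = 314.3651 / 10 = 31.437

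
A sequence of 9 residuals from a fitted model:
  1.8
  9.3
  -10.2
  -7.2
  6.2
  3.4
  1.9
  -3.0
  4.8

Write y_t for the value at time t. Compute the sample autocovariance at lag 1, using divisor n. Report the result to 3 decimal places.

-4.755

Mean ȳ = (1.8 + 9.3 − 10.2 − 7.2 + 6.2 + 3.4 + 1.9 − 3.0 + 4.8)/9 = 0.7778
Σ_{t=1}^{8}(y_t−ȳ)(y_{t+1}−ȳ) = -42.7960
γ_1 = -42.7960 / 9 = -4.755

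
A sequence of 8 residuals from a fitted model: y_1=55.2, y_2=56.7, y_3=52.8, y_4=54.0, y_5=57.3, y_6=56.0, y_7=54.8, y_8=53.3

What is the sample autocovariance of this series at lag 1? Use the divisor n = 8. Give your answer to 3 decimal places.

Mean ȳ = (55.2 + 56.7 + 52.8 + 54.0 + 57.3 + 56.0 + 54.8 + 53.3)/8 = 55.0125
Deviations: 0.1875, 1.6875, -2.2125, -1.0125, 2.2875, 0.9875, -0.2125, -1.7125
Σ_{t=1}^{7}(y_t−ȳ)(y_{t+1}−ȳ) = -1.0802
γ_1 = -1.0802 / 8 = -0.135

-0.135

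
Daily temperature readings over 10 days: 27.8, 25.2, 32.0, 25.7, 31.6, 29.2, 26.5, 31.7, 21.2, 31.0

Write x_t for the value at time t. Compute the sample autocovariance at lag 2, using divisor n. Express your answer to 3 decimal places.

3.589

Mean x̄ = (27.8 + 25.2 + 32.0 + 25.7 + 31.6 + 29.2 + 26.5 + 31.7 + 21.2 + 31.0)/10 = 28.1900
Σ_{t=1}^{8}(x_t−x̄)(x_{t+2}−x̄) = 35.8948
γ_2 = 35.8948 / 10 = 3.589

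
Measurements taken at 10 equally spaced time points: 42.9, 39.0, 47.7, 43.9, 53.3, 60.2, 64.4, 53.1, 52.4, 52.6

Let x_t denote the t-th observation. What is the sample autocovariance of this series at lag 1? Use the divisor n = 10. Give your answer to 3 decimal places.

Mean x̄ = (42.9 + 39.0 + 47.7 + 43.9 + 53.3 + 60.2 + 64.4 + 53.1 + 52.4 + 52.6)/10 = 50.9500
Σ_{t=1}^{9}(x_t−x̄)(x_{t+1}−x̄) = 321.9575
γ_1 = 321.9575 / 10 = 32.196

32.196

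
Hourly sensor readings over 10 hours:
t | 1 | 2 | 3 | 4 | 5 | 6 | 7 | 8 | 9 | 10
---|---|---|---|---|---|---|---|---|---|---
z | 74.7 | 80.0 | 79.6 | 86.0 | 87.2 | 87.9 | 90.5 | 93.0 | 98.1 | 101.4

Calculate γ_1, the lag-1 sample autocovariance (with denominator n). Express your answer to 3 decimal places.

Mean z̄ = (74.7 + 80.0 + 79.6 + 86.0 + 87.2 + 87.9 + 90.5 + 93.0 + 98.1 + 101.4)/10 = 87.8400
Σ_{t=1}^{9}(z_t−z̄)(z_{t+1}−z̄) = 389.8724
γ_1 = 389.8724 / 10 = 38.987

38.987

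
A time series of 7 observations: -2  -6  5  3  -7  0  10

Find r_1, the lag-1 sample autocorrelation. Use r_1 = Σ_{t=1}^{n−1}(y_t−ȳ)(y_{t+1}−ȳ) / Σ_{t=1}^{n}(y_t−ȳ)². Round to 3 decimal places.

Mean ȳ = (-2 − 6 + 5 + 3 − 7 + 0 + 10)/7 = 0.4286
Deviations from mean: -2.4286, -6.4286, 4.5714, 2.5714, -7.4286, -0.4286, 9.5714
Σ(y_t−ȳ)(y_{t+1}−ȳ) = (15.6122) + (-29.3878) + (11.7551) + (-19.1020) + (3.1837) + (-4.1020) = -22.0408
Denominator Σ(y_t−ȳ)² = 221.7143
r_1 = -22.0408 / 221.7143 = -0.099

-0.099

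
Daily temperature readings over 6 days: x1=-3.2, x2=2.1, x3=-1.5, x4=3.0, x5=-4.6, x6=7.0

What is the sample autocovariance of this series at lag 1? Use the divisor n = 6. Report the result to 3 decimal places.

-10.020

Mean x̄ = (-3.2 + 2.1 − 1.5 + 3.0 − 4.6 + 7.0)/6 = 0.4667
Σ_{t=1}^{5}(x_t−x̄)(x_{t+1}−x̄) = -60.1211
γ_1 = -60.1211 / 6 = -10.020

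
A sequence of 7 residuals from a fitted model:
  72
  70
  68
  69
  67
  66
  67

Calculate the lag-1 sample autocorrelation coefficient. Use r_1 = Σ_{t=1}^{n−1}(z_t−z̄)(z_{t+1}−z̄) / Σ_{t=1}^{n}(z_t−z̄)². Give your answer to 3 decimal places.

Mean z̄ = (72 + 70 + 68 + 69 + 67 + 66 + 67)/7 = 68.4286
Deviations from mean: 3.5714, 1.5714, -0.4286, 0.5714, -1.4286, -2.4286, -1.4286
Σ(z_t−z̄)(z_{t+1}−z̄) = (5.6122) + (-0.6735) + (-0.2449) + (-0.8163) + (3.4694) + (3.4694) = 10.8163
Denominator Σ(z_t−z̄)² = 25.7143
r_1 = 10.8163 / 25.7143 = 0.421

0.421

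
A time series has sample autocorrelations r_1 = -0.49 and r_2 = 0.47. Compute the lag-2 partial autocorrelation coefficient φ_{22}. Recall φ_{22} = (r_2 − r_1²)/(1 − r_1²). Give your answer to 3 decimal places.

0.303

φ_{22} = (r_2 − r_1²) / (1 − r_1²)
r_1² = (-0.49)² = 0.2401
Numerator = 0.47 − 0.2401 = 0.2299; denominator = 1 − 0.2401 = 0.7599
φ_{22} = 0.2299 / 0.7599 = 0.303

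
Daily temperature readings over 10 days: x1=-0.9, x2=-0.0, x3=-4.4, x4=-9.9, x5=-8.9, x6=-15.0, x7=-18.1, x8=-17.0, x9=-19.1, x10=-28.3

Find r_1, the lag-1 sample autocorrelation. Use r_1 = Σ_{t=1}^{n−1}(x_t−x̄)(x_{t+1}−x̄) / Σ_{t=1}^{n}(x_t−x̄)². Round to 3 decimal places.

Mean x̄ = (-0.9 − 0.0 − 4.4 − 9.9 − 8.9 − 15.0 − 18.1 − 17.0 − 19.1 − 28.3)/10 = -12.1600
Numerator Σ_{t=1}^{9}(x_t−x̄)(x_{t+1}−x̄) = 438.1504
Denominator Σ(x_t−x̄)² = 726.0440
r_1 = 438.1504 / 726.0440 = 0.603

0.603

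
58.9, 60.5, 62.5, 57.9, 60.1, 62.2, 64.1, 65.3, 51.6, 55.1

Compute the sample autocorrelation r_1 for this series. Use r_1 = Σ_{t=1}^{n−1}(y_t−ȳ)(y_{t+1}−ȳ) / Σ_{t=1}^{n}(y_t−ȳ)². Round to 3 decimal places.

Mean ȳ = (58.9 + 60.5 + 62.5 + 57.9 + 60.1 + 62.2 + 64.1 + 65.3 + 51.6 + 55.1)/10 = 59.8200
Numerator Σ_{t=1}^{9}(y_t−ȳ)(y_{t+1}−ȳ) = 23.5736
Denominator Σ(y_t−ȳ)² = 156.1160
r_1 = 23.5736 / 156.1160 = 0.151

0.151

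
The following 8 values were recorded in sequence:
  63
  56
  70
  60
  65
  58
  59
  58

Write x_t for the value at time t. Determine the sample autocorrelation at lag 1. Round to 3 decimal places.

Mean x̄ = (63 + 56 + 70 + 60 + 65 + 58 + 59 + 58)/8 = 61.1250
Numerator Σ_{t=1}^{7}(x_t−x̄)(x_{t+1}−x̄) = -68.2656
Denominator Σ(x_t−x̄)² = 148.8750
r_1 = -68.2656 / 148.8750 = -0.459

-0.459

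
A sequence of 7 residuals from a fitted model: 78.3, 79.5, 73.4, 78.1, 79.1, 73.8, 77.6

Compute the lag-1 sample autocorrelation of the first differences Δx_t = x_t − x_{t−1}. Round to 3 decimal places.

First differences Δx: 1.2, -6.1, 4.7, 1.0, -5.3, 3.8
Mean of differences = -0.1167
Numerator Σ(Δx_t−Δx̄)(Δx_{t+1}−Δx̄) = -57.4086
Denominator Σ(Δx_t−Δx̄)² = 104.1883
r_1(Δx) = -57.4086 / 104.1883 = -0.551

-0.551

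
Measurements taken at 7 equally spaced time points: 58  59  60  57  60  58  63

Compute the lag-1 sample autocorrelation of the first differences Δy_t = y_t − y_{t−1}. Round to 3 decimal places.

First differences Δy: 1, 1, -3, 3, -2, 5
Mean of differences = 0.8333
Numerator Σ(Δy_t−Δȳ)(Δy_{t+1}−Δȳ) = -26.8611
Denominator Σ(Δy_t−Δȳ)² = 44.8333
r_1(Δy) = -26.8611 / 44.8333 = -0.599

-0.599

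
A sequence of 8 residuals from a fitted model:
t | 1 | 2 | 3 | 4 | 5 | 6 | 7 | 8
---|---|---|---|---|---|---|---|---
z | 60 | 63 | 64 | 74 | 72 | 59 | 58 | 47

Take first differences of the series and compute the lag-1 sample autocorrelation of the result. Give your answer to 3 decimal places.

First differences Δz: 3, 1, 10, -2, -13, -1, -11
Mean of differences = -1.8571
Numerator Σ(Δz_t−Δz̄)(Δz_{t+1}−Δz̄) = 30.2653
Denominator Σ(Δz_t−Δz̄)² = 380.8571
r_1(Δz) = 30.2653 / 380.8571 = 0.079

0.079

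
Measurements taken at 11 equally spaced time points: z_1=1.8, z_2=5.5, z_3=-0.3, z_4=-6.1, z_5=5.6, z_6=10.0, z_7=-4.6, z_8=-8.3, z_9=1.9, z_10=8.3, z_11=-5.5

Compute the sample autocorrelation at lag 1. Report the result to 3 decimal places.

-0.080

Mean z̄ = (1.8 + 5.5 − 0.3 − 6.1 + 5.6 + 10.0 − 4.6 − 8.3 + 1.9 + 8.3 − 5.5)/11 = 0.7545
Numerator Σ_{t=1}^{10}(z_t−z̄)(z_{t+1}−z̄) = -31.1739
Denominator Σ(z_t−z̄)² = 388.6873
r_1 = -31.1739 / 388.6873 = -0.080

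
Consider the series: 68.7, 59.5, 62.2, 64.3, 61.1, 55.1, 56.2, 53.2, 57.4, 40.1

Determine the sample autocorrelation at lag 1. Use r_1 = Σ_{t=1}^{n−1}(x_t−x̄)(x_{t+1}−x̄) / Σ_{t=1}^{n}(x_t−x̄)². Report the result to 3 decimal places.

Mean x̄ = (68.7 + 59.5 + 62.2 + 64.3 + 61.1 + 55.1 + 56.2 + 53.2 + 57.4 + 40.1)/10 = 57.7800
Numerator Σ_{t=1}^{9}(x_t−x̄)(x_{t+1}−x̄) = 87.8816
Denominator Σ(x_t−x̄)² = 538.6560
r_1 = 87.8816 / 538.6560 = 0.163

0.163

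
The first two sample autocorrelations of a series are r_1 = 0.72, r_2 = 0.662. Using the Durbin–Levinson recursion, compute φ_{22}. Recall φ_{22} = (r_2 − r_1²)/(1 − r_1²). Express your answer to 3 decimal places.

φ_{22} = (r_2 − r_1²) / (1 − r_1²)
r_1² = (0.72)² = 0.5184
Numerator = 0.662 − 0.5184 = 0.1436; denominator = 1 − 0.5184 = 0.4816
φ_{22} = 0.1436 / 0.4816 = 0.298

0.298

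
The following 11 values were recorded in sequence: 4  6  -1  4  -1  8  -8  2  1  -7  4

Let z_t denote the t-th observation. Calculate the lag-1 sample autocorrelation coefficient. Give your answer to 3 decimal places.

-0.457

Mean z̄ = (4 + 6 − 1 + 4 − 1 + 8 − 8 + 2 + 1 − 7 + 4)/11 = 1.0909
Numerator Σ_{t=1}^{10}(z_t−z̄)(z_{t+1}−z̄) = -116.5537
Denominator Σ(z_t−z̄)² = 254.9091
r_1 = -116.5537 / 254.9091 = -0.457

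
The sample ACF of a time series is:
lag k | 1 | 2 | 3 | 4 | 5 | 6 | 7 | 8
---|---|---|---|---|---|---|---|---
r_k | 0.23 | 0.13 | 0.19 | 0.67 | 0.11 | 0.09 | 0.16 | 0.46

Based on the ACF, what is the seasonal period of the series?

4

The largest autocorrelation is r_4 = 0.67, with a weaker echo at lag 8 (0.46); the remaining lags stay at or below 0.23. The elevated value at lag 1 (0.23), dropping to 0.13 at lag 2, reflects decaying short-term dependence rather than seasonality.
The dominant spike at lag 4 indicates a seasonal period of 4.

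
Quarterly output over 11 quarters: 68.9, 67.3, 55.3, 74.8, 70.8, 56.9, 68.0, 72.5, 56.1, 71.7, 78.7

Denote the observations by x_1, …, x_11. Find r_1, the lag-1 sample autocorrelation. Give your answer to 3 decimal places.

-0.256

Mean x̄ = (68.9 + 67.3 + 55.3 + 74.8 + 70.8 + 56.9 + 68.0 + 72.5 + 56.1 + 71.7 + 78.7)/11 = 67.3636
Numerator Σ_{t=1}^{10}(x_t−x̄)(x_{t+1}−x̄) = -160.3713
Denominator Σ(x_t−x̄)² = 625.4655
r_1 = -160.3713 / 625.4655 = -0.256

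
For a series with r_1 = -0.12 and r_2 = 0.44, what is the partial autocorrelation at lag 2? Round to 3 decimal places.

0.432

φ_{22} = (r_2 − r_1²) / (1 − r_1²)
r_1² = (-0.12)² = 0.0144
Numerator = 0.44 − 0.0144 = 0.4256; denominator = 1 − 0.0144 = 0.9856
φ_{22} = 0.4256 / 0.9856 = 0.432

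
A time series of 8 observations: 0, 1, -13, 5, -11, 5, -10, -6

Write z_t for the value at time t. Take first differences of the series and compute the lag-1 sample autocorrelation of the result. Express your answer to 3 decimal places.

-0.883

First differences Δz: 1, -14, 18, -16, 16, -15, 4
Mean of differences = -0.8571
Numerator Σ(Δz_t−Δz̄)(Δz_{t+1}−Δz̄) = -1120.1633
Denominator Σ(Δz_t−Δz̄)² = 1268.8571
r_1(Δz) = -1120.1633 / 1268.8571 = -0.883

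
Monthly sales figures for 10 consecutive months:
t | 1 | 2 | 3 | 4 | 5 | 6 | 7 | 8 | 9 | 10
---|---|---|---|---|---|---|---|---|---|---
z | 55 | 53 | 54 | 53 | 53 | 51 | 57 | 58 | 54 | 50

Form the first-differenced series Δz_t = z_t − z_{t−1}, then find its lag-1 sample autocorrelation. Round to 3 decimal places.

0.043

First differences Δz: -2, 1, -1, 0, -2, 6, 1, -4, -4
Mean of differences = -0.5556
Numerator Σ(Δz_t−Δz̄)(Δz_{t+1}−Δz̄) = 3.2469
Denominator Σ(Δz_t−Δz̄)² = 76.2222
r_1(Δz) = 3.2469 / 76.2222 = 0.043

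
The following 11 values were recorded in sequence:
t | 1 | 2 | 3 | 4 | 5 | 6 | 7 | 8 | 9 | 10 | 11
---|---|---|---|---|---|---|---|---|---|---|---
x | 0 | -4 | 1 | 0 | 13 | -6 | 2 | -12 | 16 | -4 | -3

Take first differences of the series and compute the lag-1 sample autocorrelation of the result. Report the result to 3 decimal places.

First differences Δx: -4, 5, -1, 13, -19, 8, -14, 28, -20, 1
Mean of differences = -0.3000
Numerator Σ(Δx_t−Δx̄)(Δx_{t+1}−Δx̄) = -1521.0900
Denominator Σ(Δx_t−Δx̄)² = 2016.1000
r_1(Δx) = -1521.0900 / 2016.1000 = -0.754

-0.754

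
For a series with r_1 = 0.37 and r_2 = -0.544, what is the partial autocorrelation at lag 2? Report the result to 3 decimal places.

-0.789

φ_{22} = (r_2 − r_1²) / (1 − r_1²)
r_1² = (0.37)² = 0.1369
Numerator = -0.544 − 0.1369 = -0.6809; denominator = 1 − 0.1369 = 0.8631
φ_{22} = -0.6809 / 0.8631 = -0.789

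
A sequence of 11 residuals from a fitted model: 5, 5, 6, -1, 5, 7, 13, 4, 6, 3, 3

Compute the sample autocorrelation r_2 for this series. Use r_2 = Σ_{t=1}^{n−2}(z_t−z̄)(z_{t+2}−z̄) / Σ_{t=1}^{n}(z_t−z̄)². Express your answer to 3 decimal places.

Mean z̄ = (5 + 5 + 6 − 1 + 5 + 7 + 13 + 4 + 6 + 3 + 3)/11 = 5.0909
Numerator Σ_{t=1}^{9}(z_t−z̄)(z_{t+2}−z̄) = -6.4711
Denominator Σ(z_t−z̄)² = 114.9091
r_2 = -6.4711 / 114.9091 = -0.056

-0.056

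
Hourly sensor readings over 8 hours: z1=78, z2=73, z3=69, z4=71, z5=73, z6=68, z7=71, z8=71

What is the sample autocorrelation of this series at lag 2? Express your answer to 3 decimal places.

-0.258

Mean z̄ = (78 + 73 + 69 + 71 + 73 + 68 + 71 + 71)/8 = 71.7500
Deviations from mean: 6.2500, 1.2500, -2.7500, -0.7500, 1.2500, -3.7500, -0.7500, -0.7500
Σ(z_t−z̄)(z_{t+2}−z̄) = (-17.1875) + (-0.9375) + (-3.4375) + (2.8125) + (-0.9375) + (2.8125) = -16.8750
Denominator Σ(z_t−z̄)² = 65.5000
r_2 = -16.8750 / 65.5000 = -0.258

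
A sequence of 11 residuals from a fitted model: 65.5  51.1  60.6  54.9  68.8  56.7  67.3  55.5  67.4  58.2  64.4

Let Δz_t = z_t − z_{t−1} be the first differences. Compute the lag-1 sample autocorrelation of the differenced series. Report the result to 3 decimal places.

-0.841

First differences Δz: -14.4, 9.5, -5.7, 13.9, -12.1, 10.6, -11.8, 11.9, -9.2, 6.2
Mean of differences = -0.1100
Numerator Σ(Δz_t−Δz̄)(Δz_{t+1}−Δz̄) = -997.8811
Denominator Σ(Δz_t−Δz̄)² = 1185.8890
r_1(Δz) = -997.8811 / 1185.8890 = -0.841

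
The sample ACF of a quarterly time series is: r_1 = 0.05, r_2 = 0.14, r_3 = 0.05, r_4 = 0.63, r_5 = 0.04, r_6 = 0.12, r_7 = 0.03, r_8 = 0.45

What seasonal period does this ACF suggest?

4

The largest autocorrelation is r_4 = 0.63, with a weaker echo at lag 8 (0.45); the remaining lags stay at or below 0.14.
The dominant spike at lag 4 indicates a seasonal period of 4.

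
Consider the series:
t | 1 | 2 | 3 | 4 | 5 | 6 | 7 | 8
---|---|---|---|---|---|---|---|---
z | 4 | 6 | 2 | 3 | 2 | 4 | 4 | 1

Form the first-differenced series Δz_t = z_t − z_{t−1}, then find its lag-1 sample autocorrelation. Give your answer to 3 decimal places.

First differences Δz: 2, -4, 1, -1, 2, 0, -3
Mean of differences = -0.4286
Numerator Σ(Δz_t−Δz̄)(Δz_{t+1}−Δz̄) = -16.0408
Denominator Σ(Δz_t−Δz̄)² = 33.7143
r_1(Δz) = -16.0408 / 33.7143 = -0.476

-0.476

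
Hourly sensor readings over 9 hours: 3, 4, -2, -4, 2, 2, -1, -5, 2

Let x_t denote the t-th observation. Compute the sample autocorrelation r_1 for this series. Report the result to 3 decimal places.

0.017

Mean x̄ = (3 + 4 − 2 − 4 + 2 + 2 − 1 − 5 + 2)/9 = 0.1111
Numerator Σ_{t=1}^{8}(x_t−x̄)(x_{t+1}−x̄) = 1.4321
Denominator Σ(x_t−x̄)² = 82.8889
r_1 = 1.4321 / 82.8889 = 0.017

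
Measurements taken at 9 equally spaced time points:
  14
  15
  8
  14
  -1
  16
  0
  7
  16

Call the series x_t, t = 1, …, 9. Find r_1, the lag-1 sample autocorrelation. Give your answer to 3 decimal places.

Mean x̄ = (14 + 15 + 8 + 14 − 1 + 16 + 0 + 7 + 16)/9 = 9.8889
Numerator Σ_{t=1}^{8}(x_t−x̄)(x_{t+1}−x̄) = -157.2346
Denominator Σ(x_t−x̄)² = 362.8889
r_1 = -157.2346 / 362.8889 = -0.433

-0.433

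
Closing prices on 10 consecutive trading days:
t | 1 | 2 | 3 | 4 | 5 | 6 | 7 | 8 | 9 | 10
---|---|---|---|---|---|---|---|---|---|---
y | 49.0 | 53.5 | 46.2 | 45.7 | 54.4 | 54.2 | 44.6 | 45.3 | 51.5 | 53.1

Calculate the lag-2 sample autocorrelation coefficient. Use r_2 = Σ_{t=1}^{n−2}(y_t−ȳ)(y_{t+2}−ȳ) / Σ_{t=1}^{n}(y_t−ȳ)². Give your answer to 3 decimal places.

-0.788

Mean ȳ = (49.0 + 53.5 + 46.2 + 45.7 + 54.4 + 54.2 + 44.6 + 45.3 + 51.5 + 53.1)/10 = 49.7500
Numerator Σ_{t=1}^{8}(y_t−ȳ)(y_{t+2}−ȳ) = -114.7250
Denominator Σ(y_t−ȳ)² = 145.6650
r_2 = -114.7250 / 145.6650 = -0.788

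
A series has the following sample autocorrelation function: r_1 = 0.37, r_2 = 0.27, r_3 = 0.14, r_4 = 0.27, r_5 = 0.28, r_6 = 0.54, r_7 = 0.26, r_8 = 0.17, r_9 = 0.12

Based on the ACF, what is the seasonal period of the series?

The largest autocorrelation is r_6 = 0.54; the remaining lags stay at or below 0.37. The elevated value at lag 1 (0.37), dropping to 0.27 at lag 2, reflects decaying short-term dependence rather than seasonality.
The dominant spike at lag 6 indicates a seasonal period of 6.

6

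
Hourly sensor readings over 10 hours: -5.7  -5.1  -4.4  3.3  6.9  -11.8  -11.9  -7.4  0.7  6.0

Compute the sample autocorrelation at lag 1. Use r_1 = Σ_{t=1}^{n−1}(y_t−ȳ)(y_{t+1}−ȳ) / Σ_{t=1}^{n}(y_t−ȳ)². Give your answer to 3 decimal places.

0.260

Mean ȳ = (-5.7 − 5.1 − 4.4 + 3.3 + 6.9 − 11.8 − 11.9 − 7.4 + 0.7 + 6.0)/10 = -2.9400
Numerator Σ_{t=1}^{9}(y_t−ȳ)(y_{t+1}−ȳ) = 109.8784
Denominator Σ(y_t−ȳ)² = 422.0240
r_1 = 109.8784 / 422.0240 = 0.260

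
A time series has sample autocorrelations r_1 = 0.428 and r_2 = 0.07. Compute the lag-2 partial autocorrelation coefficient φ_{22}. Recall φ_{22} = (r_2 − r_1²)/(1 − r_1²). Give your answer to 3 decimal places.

-0.139

φ_{22} = (r_2 − r_1²) / (1 − r_1²)
r_1² = (0.428)² = 0.183184
Numerator = 0.07 − 0.1832 = -0.1132; denominator = 1 − 0.1832 = 0.8168
φ_{22} = -0.1132 / 0.8168 = -0.139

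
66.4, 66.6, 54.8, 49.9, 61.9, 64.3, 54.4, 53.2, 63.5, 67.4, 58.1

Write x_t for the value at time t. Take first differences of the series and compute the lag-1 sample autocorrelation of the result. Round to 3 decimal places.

0.008

First differences Δx: 0.2, -11.8, -4.9, 12.0, 2.4, -9.9, -1.2, 10.3, 3.9, -9.3
Mean of differences = -0.8300
Numerator Σ(Δx_t−Δx̄)(Δx_{t+1}−Δx̄) = 5.0951
Denominator Σ(Δx_t−Δx̄)² = 613.4010
r_1(Δx) = 5.0951 / 613.4010 = 0.008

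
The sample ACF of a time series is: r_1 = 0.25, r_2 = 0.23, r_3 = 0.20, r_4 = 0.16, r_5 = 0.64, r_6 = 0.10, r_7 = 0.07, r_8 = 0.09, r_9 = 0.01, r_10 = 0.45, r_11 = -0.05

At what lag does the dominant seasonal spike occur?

5

The largest autocorrelation is r_5 = 0.64, with a weaker echo at lag 10 (0.45); the remaining lags stay at or below 0.25. The elevated value at lag 1 (0.25), dropping to 0.23 at lag 2, reflects decaying short-term dependence rather than seasonality.
The dominant spike at lag 5 indicates a seasonal period of 5.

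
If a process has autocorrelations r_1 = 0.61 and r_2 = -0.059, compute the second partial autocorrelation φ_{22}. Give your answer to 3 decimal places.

-0.687

φ_{22} = (r_2 − r_1²) / (1 − r_1²)
r_1² = (0.61)² = 0.3721
Numerator = -0.059 − 0.3721 = -0.4311; denominator = 1 − 0.3721 = 0.6279
φ_{22} = -0.4311 / 0.6279 = -0.687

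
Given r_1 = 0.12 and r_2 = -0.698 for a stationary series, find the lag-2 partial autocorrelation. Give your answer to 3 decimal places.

φ_{22} = (r_2 − r_1²) / (1 − r_1²)
r_1² = (0.12)² = 0.0144
Numerator = -0.698 − 0.0144 = -0.7124; denominator = 1 − 0.0144 = 0.9856
φ_{22} = -0.7124 / 0.9856 = -0.723

-0.723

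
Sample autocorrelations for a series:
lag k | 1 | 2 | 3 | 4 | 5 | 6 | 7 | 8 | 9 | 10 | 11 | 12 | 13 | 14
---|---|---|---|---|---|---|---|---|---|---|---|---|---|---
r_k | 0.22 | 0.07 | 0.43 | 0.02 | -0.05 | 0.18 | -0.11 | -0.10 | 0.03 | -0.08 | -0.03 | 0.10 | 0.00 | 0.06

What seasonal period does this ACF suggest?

The largest autocorrelation is r_3 = 0.43; the remaining lags stay at or below 0.22. The elevated value at lag 1 (0.22), dropping to 0.07 at lag 2, reflects decaying short-term dependence rather than seasonality.
The dominant spike at lag 3 indicates a seasonal period of 3.

3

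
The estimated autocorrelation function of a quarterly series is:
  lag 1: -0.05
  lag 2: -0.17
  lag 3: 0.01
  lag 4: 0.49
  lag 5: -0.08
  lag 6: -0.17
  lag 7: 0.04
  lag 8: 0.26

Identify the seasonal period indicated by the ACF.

4

The largest autocorrelation is r_4 = 0.49, with a weaker echo at lag 8 (0.26); the remaining lags stay at or below 0.04.
The dominant spike at lag 4 indicates a seasonal period of 4.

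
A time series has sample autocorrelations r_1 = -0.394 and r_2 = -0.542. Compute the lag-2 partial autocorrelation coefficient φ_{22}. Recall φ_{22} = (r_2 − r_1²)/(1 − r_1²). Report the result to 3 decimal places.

φ_{22} = (r_2 − r_1²) / (1 − r_1²)
r_1² = (-0.394)² = 0.155236
Numerator = -0.542 − 0.1552 = -0.6972; denominator = 1 − 0.1552 = 0.8448
φ_{22} = -0.6972 / 0.8448 = -0.825

-0.825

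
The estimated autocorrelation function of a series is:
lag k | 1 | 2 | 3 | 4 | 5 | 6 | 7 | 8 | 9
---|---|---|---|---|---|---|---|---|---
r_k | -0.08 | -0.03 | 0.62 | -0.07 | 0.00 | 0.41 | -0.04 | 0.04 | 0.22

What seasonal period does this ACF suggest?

The largest autocorrelation is r_3 = 0.62, with weaker echoes at lags 6 (0.41) and 9 (0.22); the remaining lags stay at or below 0.04.
The dominant spike at lag 3 indicates a seasonal period of 3.

3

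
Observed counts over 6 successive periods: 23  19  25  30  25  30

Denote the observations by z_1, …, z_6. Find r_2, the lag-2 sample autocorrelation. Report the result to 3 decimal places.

Mean z̄ = (23 + 19 + 25 + 30 + 25 + 30)/6 = 25.3333
Deviations from mean: -2.3333, -6.3333, -0.3333, 4.6667, -0.3333, 4.6667
Σ(z_t−z̄)(z_{t+2}−z̄) = (0.7778) + (-29.5556) + (0.1111) + (21.7778) = -6.8889
Denominator Σ(z_t−z̄)² = 89.3333
r_2 = -6.8889 / 89.3333 = -0.077

-0.077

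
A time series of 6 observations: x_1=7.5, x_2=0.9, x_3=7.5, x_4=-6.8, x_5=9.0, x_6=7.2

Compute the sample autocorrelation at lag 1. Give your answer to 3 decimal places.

Mean x̄ = (7.5 + 0.9 + 7.5 − 6.8 + 9.0 + 7.2)/6 = 4.2167
Deviations from mean: 3.2833, -3.3167, 3.2833, -11.0167, 4.7833, 2.9833
Σ(x_t−x̄)(x_{t+1}−x̄) = (-10.8897) + (-10.8897) + (-36.1714) + (-52.6964) + (14.2703) = -96.3769
Denominator Σ(x_t−x̄)² = 185.7083
r_1 = -96.3769 / 185.7083 = -0.519

-0.519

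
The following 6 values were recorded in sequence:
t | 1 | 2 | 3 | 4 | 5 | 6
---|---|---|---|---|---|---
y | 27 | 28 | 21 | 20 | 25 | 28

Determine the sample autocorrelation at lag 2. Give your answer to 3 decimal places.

Mean ȳ = (27 + 28 + 21 + 20 + 25 + 28)/6 = 24.8333
Σ(y_t−ȳ)(y_{t+2}−ȳ) = (-8.3056) + (-15.3056) + (-0.6389) + (-15.3056) = -39.5556
Denominator Σ(y_t−ȳ)² = 62.8333
r_2 = -39.5556 / 62.8333 = -0.630

-0.630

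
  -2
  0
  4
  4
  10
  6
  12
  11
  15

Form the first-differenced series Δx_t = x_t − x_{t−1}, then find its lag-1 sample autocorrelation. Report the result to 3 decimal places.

First differences Δx: 2, 4, 0, 6, -4, 6, -1, 4
Mean of differences = 2.1250
Numerator Σ(Δx_t−Δx̄)(Δx_{t+1}−Δx̄) = -77.8906
Denominator Σ(Δx_t−Δx̄)² = 88.8750
r_1(Δx) = -77.8906 / 88.8750 = -0.876

-0.876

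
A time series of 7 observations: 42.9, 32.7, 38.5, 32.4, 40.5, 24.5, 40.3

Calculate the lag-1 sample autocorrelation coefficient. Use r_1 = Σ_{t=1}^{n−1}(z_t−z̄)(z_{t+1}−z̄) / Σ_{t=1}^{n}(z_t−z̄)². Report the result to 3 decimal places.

-0.634

Mean z̄ = (42.9 + 32.7 + 38.5 + 32.4 + 40.5 + 24.5 + 40.3)/7 = 35.9714
Σ(z_t−z̄)(z_{t+1}−z̄) = (-22.6663) + (-8.2720) + (-9.0306) + (-16.1735) + (-51.9492) + (-49.6549) = -157.7465
Denominator Σ(z_t−z̄)² = 248.6943
r_1 = -157.7465 / 248.6943 = -0.634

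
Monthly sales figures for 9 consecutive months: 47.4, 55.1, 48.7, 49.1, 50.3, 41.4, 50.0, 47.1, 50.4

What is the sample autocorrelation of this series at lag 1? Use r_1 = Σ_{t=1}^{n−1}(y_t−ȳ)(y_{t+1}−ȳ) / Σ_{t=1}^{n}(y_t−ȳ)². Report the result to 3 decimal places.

-0.320

Mean ȳ = (47.4 + 55.1 + 48.7 + 49.1 + 50.3 + 41.4 + 50.0 + 47.1 + 50.4)/9 = 48.8333
Numerator Σ_{t=1}^{8}(y_t−ȳ)(y_{t+1}−ȳ) = -33.7744
Denominator Σ(y_t−ȳ)² = 105.6400
r_1 = -33.7744 / 105.6400 = -0.320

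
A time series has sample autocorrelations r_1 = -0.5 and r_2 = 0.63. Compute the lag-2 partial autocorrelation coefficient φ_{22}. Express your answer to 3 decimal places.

φ_{22} = (r_2 − r_1²) / (1 − r_1²)
r_1² = (-0.5)² = 0.25
Numerator = 0.63 − 0.2500 = 0.3800; denominator = 1 − 0.2500 = 0.7500
φ_{22} = 0.3800 / 0.7500 = 0.507

0.507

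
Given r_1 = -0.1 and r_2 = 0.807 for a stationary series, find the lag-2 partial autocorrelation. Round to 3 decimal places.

φ_{22} = (r_2 − r_1²) / (1 − r_1²)
r_1² = (-0.1)² = 0.01
Numerator = 0.807 − 0.0100 = 0.7970; denominator = 1 − 0.0100 = 0.9900
φ_{22} = 0.7970 / 0.9900 = 0.805

0.805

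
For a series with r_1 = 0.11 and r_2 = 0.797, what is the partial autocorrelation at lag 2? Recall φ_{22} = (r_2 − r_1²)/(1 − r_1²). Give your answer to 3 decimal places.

0.795

φ_{22} = (r_2 − r_1²) / (1 − r_1²)
r_1² = (0.11)² = 0.0121
Numerator = 0.797 − 0.0121 = 0.7849; denominator = 1 − 0.0121 = 0.9879
φ_{22} = 0.7849 / 0.9879 = 0.795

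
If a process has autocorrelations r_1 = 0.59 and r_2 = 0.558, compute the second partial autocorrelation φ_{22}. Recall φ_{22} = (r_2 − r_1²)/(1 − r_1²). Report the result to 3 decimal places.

φ_{22} = (r_2 − r_1²) / (1 − r_1²)
r_1² = (0.59)² = 0.3481
Numerator = 0.558 − 0.3481 = 0.2099; denominator = 1 − 0.3481 = 0.6519
φ_{22} = 0.2099 / 0.6519 = 0.322

0.322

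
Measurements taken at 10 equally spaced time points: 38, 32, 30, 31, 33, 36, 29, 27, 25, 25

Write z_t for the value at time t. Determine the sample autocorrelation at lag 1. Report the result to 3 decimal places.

Mean z̄ = (38 + 32 + 30 + 31 + 33 + 36 + 29 + 27 + 25 + 25)/10 = 30.6000
Numerator Σ_{t=1}^{9}(z_t−z̄)(z_{t+1}−z̄) = 71.8400
Denominator Σ(z_t−z̄)² = 170.4000
r_1 = 71.8400 / 170.4000 = 0.422

0.422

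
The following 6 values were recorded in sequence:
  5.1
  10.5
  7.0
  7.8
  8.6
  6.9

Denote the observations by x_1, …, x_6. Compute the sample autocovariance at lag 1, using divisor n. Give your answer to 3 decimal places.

-1.631

Mean x̄ = (5.1 + 10.5 + 7.0 + 7.8 + 8.6 + 6.9)/6 = 7.6500
Σ_{t=1}^{5}(x_t−x̄)(x_{t+1}−x̄) = -9.7875
γ_1 = -9.7875 / 6 = -1.631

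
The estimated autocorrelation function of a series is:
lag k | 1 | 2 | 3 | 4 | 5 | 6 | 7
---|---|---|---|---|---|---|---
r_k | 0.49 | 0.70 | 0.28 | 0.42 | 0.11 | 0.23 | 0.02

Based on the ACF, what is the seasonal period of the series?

The largest autocorrelation is r_2 = 0.70; the remaining lags stay at or below 0.49.
The dominant spike at lag 2 indicates a seasonal period of 2.

2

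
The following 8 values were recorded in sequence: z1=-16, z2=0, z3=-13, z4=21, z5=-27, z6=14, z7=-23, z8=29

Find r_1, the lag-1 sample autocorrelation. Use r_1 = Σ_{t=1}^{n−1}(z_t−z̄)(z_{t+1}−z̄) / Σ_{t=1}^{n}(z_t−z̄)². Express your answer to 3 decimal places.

Mean z̄ = (-16 + 0 − 13 + 21 − 27 + 14 − 23 + 29)/8 = -1.8750
Deviations from mean: -14.1250, 1.8750, -11.1250, 22.8750, -25.1250, 15.8750, -21.1250, 30.8750
Σ(z_t−z̄)(z_{t+1}−z̄) = (-26.4844) + (-20.8594) + (-254.4844) + (-574.7344) + (-398.8594) + (-335.3594) + (-652.2344) = -2263.0156
Denominator Σ(z_t−z̄)² = 3132.8750
r_1 = -2263.0156 / 3132.8750 = -0.722

-0.722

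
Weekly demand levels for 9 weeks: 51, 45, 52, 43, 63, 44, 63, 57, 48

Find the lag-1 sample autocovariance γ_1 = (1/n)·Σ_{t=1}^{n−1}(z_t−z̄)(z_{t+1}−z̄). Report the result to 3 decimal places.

-25.820

Mean z̄ = (51 + 45 + 52 + 43 + 63 + 44 + 63 + 57 + 48)/9 = 51.7778
Σ_{t=1}^{8}(z_t−z̄)(z_{t+1}−z̄) = -232.3827
γ_1 = -232.3827 / 9 = -25.820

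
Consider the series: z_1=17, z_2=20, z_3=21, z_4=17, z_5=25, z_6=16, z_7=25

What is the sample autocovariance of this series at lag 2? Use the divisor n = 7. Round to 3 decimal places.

Mean z̄ = (17 + 20 + 21 + 17 + 25 + 16 + 25)/7 = 20.1429
Σ_{t=1}^{5}(z_t−z̄)(z_{t+2}−z̄) = 38.5306
γ_2 = 38.5306 / 7 = 5.504

5.504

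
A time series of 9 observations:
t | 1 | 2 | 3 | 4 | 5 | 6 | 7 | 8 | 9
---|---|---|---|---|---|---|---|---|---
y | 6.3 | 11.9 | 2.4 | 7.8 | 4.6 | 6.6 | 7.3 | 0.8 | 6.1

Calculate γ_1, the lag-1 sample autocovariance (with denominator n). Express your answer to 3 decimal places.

-3.980

Mean ȳ = (6.3 + 11.9 + 2.4 + 7.8 + 4.6 + 6.6 + 7.3 + 0.8 + 6.1)/9 = 5.9778
Σ_{t=1}^{8}(y_t−ȳ)(y_{t+1}−ȳ) = -35.8238
γ_1 = -35.8238 / 9 = -3.980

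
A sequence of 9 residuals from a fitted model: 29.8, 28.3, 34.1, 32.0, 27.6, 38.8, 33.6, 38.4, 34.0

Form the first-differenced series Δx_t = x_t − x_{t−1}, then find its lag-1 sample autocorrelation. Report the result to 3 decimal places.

-0.677

First differences Δx: -1.5, 5.8, -2.1, -4.4, 11.2, -5.2, 4.8, -4.4
Mean of differences = 0.5250
Numerator Σ(Δx_t−Δx̄)(Δx_{t+1}−Δx̄) = -170.8181
Denominator Σ(Δx_t−Δx̄)² = 252.3350
r_1(Δx) = -170.8181 / 252.3350 = -0.677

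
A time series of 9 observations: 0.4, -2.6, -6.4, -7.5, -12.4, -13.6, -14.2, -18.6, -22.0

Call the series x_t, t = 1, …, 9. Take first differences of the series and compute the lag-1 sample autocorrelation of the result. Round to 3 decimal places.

First differences Δx: -3.0, -3.8, -1.1, -4.9, -1.2, -0.6, -4.4, -3.4
Mean of differences = -2.8000
Numerator Σ(Δx_t−Δx̄)(Δx_{t+1}−Δx̄) = -7.4700
Denominator Σ(Δx_t−Δx̄)² = 18.6600
r_1(Δx) = -7.4700 / 18.6600 = -0.400

-0.400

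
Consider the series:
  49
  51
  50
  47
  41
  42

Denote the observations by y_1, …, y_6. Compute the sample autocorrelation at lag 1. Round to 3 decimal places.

Mean ȳ = (49 + 51 + 50 + 47 + 41 + 42)/6 = 46.6667
Σ(y_t−ȳ)(y_{t+1}−ȳ) = (10.1111) + (14.4444) + (1.1111) + (-1.8889) + (26.4444) = 50.2222
Denominator Σ(y_t−ȳ)² = 89.3333
r_1 = 50.2222 / 89.3333 = 0.562

0.562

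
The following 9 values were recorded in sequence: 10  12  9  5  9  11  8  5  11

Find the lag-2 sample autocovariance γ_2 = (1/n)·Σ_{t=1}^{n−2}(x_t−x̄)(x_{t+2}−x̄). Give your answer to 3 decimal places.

Mean x̄ = (10 + 12 + 9 + 5 + 9 + 11 + 8 + 5 + 11)/9 = 8.8889
Σ_{t=1}^{7}(x_t−x̄)(x_{t+2}−x̄) = -30.3580
γ_2 = -30.3580 / 9 = -3.373

-3.373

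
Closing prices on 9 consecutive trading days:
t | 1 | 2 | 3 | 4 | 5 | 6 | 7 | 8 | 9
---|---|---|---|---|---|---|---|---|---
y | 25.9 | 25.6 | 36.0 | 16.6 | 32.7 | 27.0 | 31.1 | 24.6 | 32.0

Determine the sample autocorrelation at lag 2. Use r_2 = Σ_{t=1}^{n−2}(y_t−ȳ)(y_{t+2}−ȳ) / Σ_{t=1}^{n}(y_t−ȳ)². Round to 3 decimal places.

Mean ȳ = (25.9 + 25.6 + 36.0 + 16.6 + 32.7 + 27.0 + 31.1 + 24.6 + 32.0)/9 = 27.9444
Numerator Σ_{t=1}^{7}(y_t−ȳ)(y_{t+2}−ȳ) = 90.1127
Denominator Σ(y_t−ȳ)² = 264.3622
r_2 = 90.1127 / 264.3622 = 0.341

0.341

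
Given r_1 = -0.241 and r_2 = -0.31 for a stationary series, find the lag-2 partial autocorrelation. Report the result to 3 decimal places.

-0.391

φ_{22} = (r_2 − r_1²) / (1 − r_1²)
r_1² = (-0.241)² = 0.058081
Numerator = -0.31 − 0.0581 = -0.3681; denominator = 1 − 0.0581 = 0.9419
φ_{22} = -0.3681 / 0.9419 = -0.391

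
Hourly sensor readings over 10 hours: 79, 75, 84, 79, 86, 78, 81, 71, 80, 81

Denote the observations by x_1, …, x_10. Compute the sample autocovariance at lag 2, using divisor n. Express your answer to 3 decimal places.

Mean x̄ = (79 + 75 + 84 + 79 + 86 + 78 + 81 + 71 + 80 + 81)/10 = 79.4000
Σ_{t=1}^{8}(x_t−x̄)(x_{t+2}−x̄) = 40.6800
γ_2 = 40.6800 / 10 = 4.068

4.068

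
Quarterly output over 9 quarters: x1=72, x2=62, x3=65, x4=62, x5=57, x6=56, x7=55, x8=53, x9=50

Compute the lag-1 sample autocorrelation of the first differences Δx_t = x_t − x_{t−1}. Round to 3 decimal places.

-0.434

First differences Δx: -10, 3, -3, -5, -1, -1, -2, -3
Mean of differences = -2.7500
Numerator Σ(Δx_t−Δx̄)(Δx_{t+1}−Δx̄) = -42.3125
Denominator Σ(Δx_t−Δx̄)² = 97.5000
r_1(Δx) = -42.3125 / 97.5000 = -0.434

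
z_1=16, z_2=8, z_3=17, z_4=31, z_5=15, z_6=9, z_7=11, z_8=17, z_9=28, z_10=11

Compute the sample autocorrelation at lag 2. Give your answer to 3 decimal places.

Mean z̄ = (16 + 8 + 17 + 31 + 15 + 9 + 11 + 17 + 28 + 11)/10 = 16.3000
Numerator Σ_{t=1}^{8}(z_t−z̄)(z_{t+2}−z̄) = -294.3800
Denominator Σ(z_t−z̄)² = 534.1000
r_2 = -294.3800 / 534.1000 = -0.551

-0.551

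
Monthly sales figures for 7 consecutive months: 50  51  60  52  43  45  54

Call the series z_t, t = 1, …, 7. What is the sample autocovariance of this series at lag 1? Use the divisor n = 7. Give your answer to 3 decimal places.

Mean z̄ = (50 + 51 + 60 + 52 + 43 + 45 + 54)/7 = 50.7143
Σ_{t=1}^{6}(z_t−z̄)(z_{t+1}−z̄) = 29.7755
γ_1 = 29.7755 / 7 = 4.254

4.254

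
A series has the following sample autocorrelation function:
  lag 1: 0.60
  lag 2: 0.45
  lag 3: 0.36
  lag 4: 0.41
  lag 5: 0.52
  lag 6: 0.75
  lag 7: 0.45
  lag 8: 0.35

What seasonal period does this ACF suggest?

The largest autocorrelation is r_6 = 0.75; the remaining lags stay at or below 0.60. The elevated value at lag 1 (0.60), dropping to 0.45 at lag 2, reflects decaying short-term dependence rather than seasonality.
The dominant spike at lag 6 indicates a seasonal period of 6.

6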